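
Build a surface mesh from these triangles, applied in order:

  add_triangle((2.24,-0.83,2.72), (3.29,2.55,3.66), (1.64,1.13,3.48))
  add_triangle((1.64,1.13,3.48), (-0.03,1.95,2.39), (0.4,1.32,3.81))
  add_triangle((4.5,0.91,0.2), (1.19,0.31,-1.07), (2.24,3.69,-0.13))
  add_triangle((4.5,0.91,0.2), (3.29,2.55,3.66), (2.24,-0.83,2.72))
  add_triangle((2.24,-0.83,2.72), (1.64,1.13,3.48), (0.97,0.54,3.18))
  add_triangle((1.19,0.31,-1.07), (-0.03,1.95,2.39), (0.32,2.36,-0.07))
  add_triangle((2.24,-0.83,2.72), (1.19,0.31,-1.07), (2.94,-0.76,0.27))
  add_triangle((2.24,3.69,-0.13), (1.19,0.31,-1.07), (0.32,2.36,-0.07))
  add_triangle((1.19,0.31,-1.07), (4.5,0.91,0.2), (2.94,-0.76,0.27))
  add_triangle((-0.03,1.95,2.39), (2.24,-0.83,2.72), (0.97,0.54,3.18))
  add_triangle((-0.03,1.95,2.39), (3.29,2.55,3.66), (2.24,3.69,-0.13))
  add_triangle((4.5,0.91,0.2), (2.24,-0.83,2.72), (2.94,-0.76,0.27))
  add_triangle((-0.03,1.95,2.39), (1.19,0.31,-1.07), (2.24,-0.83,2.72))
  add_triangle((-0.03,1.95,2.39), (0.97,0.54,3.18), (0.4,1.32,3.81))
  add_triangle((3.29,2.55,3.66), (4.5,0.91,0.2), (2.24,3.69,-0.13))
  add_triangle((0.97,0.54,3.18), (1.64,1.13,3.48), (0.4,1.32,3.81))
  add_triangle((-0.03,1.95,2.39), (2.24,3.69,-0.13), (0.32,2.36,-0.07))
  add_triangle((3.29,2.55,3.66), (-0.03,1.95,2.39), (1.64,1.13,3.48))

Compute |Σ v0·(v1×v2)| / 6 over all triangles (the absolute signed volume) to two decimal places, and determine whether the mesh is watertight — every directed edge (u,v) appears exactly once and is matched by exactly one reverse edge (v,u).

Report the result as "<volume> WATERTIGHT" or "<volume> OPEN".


Per-triangle v0·(v1×v2)/6:
  t1: +2.3119
  t2: +0.8946
  t3: +2.7142
  t4: +7.0851
  t5: +0.7990
  t6: -0.9824
  t7: -0.6159
  t8: +0.7166
  t9: +1.1335
  t10: -0.6345
  t11: +5.4332
  t12: +2.5280
  t13: -2.5007
  t14: -0.3530
  t15: +8.8551
  t16: +0.4241
  t17: +1.6726
  t18: +1.9788
Σ = +31.4602 → |volume| = 31.46

Directed edges: 54 total, each appears once with its reverse present → watertight.

31.46 WATERTIGHT


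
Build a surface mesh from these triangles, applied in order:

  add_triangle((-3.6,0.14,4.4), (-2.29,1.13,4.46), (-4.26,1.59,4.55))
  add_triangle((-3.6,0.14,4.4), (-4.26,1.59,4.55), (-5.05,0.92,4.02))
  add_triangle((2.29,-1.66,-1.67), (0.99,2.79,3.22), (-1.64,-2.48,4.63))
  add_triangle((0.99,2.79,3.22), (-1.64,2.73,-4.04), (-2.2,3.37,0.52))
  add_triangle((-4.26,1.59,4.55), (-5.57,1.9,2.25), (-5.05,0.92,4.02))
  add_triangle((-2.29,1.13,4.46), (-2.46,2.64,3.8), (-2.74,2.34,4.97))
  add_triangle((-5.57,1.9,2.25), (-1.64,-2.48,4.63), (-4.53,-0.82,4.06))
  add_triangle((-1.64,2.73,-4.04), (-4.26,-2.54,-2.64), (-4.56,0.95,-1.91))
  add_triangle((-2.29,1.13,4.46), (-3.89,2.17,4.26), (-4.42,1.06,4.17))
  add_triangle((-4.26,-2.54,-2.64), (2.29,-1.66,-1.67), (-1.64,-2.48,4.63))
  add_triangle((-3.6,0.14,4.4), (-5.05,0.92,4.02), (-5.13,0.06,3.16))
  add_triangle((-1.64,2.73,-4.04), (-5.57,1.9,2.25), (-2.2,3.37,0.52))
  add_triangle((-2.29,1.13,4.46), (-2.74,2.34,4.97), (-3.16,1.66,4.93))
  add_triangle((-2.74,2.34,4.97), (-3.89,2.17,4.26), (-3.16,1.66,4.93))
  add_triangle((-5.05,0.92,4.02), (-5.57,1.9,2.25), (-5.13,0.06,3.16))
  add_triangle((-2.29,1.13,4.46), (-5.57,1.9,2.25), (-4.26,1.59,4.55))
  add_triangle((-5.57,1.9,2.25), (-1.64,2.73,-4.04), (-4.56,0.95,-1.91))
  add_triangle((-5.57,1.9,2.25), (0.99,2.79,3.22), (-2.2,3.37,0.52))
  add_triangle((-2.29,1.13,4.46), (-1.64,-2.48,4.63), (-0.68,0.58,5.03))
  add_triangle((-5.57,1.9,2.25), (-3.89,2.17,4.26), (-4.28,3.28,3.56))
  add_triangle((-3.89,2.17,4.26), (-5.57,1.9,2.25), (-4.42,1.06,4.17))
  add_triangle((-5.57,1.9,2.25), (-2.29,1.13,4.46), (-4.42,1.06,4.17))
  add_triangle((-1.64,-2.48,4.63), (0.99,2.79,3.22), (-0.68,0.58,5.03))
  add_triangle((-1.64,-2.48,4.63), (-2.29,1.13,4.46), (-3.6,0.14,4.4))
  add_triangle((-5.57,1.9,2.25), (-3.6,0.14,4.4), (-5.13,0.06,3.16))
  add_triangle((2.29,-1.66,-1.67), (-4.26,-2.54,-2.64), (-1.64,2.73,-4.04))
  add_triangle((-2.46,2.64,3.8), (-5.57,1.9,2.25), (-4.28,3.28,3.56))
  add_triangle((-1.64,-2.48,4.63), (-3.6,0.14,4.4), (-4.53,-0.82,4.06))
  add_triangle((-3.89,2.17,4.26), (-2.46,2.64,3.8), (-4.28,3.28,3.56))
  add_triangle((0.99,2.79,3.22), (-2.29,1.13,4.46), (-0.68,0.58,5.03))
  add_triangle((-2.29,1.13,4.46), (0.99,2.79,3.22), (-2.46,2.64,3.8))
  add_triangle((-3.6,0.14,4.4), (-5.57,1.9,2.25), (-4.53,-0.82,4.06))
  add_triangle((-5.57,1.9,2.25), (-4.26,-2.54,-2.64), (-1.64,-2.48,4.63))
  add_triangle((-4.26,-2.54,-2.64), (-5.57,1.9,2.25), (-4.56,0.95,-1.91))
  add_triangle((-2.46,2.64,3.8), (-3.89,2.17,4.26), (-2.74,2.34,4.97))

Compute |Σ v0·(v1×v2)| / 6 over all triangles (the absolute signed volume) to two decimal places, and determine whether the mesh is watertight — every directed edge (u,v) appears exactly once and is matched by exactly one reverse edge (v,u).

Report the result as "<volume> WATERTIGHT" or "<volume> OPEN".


165.60 OPEN

Per-triangle v0·(v1×v2)/6:
  t1: +1.8297
  t2: +1.5542
  t3: +10.1171
  t4: +7.2673
  t5: +2.3596
  t6: -0.1743
  t7: -2.4191
  t8: +10.2875
  t9: +1.8432
  t10: +15.4232
  t11: +1.5304
  t12: +10.6926
  t13: +0.4476
  t14: +0.9043
  t15: +2.2958
  t16: +0.4671
  t17: +10.2035
  t18: +9.8735
  t19: +4.7860
  t20: +3.1096
  t21: +2.9837
  t22: -2.2415
  t23: +1.5450
  t24: +4.1751
  t25: -3.5227
  t26: +14.6273
  t27: -1.6803
  t28: +3.8231
  t29: +1.5663
  t30: +4.1565
  t31: +4.0423
  t32: +4.2157
  t33: +27.0120
  t34: +11.4574
  t35: +1.0367
Σ = +165.5958 → |volume| = 165.60

Directed edges: 105 total; 9 unmatched, e.g. (2.29,-1.66,-1.67)→(0.99,2.79,3.22) → open.


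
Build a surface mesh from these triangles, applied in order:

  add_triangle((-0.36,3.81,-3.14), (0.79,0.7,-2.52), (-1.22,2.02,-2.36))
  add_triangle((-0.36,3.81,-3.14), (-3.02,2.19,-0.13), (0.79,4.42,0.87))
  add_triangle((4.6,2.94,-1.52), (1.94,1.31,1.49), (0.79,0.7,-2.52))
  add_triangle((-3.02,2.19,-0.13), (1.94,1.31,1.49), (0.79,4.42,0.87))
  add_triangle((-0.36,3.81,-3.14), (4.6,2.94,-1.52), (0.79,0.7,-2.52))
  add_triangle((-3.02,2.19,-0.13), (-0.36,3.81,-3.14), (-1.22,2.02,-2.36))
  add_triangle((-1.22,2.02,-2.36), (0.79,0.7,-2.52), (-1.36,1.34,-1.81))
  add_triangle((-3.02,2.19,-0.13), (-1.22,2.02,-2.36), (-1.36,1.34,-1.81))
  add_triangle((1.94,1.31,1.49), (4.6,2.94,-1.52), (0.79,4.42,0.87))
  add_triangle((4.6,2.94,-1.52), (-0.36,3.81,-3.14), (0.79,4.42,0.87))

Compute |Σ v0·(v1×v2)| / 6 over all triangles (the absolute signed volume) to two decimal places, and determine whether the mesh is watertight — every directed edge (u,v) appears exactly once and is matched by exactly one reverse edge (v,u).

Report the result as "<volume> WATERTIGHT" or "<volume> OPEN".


42.42 OPEN

Per-triangle v0·(v1×v2)/6:
  t1: +1.6478
  t2: +9.3455
  t3: -0.4401
  t4: +2.3914
  t5: +6.5095
  t6: +2.3364
  t7: +0.4154
  t8: +0.5900
  t9: +6.3357
  t10: +13.2853
Σ = +42.4168 → |volume| = 42.42

Directed edges: 30 total; 4 unmatched, e.g. (1.94,1.31,1.49)→(0.79,0.7,-2.52) → open.


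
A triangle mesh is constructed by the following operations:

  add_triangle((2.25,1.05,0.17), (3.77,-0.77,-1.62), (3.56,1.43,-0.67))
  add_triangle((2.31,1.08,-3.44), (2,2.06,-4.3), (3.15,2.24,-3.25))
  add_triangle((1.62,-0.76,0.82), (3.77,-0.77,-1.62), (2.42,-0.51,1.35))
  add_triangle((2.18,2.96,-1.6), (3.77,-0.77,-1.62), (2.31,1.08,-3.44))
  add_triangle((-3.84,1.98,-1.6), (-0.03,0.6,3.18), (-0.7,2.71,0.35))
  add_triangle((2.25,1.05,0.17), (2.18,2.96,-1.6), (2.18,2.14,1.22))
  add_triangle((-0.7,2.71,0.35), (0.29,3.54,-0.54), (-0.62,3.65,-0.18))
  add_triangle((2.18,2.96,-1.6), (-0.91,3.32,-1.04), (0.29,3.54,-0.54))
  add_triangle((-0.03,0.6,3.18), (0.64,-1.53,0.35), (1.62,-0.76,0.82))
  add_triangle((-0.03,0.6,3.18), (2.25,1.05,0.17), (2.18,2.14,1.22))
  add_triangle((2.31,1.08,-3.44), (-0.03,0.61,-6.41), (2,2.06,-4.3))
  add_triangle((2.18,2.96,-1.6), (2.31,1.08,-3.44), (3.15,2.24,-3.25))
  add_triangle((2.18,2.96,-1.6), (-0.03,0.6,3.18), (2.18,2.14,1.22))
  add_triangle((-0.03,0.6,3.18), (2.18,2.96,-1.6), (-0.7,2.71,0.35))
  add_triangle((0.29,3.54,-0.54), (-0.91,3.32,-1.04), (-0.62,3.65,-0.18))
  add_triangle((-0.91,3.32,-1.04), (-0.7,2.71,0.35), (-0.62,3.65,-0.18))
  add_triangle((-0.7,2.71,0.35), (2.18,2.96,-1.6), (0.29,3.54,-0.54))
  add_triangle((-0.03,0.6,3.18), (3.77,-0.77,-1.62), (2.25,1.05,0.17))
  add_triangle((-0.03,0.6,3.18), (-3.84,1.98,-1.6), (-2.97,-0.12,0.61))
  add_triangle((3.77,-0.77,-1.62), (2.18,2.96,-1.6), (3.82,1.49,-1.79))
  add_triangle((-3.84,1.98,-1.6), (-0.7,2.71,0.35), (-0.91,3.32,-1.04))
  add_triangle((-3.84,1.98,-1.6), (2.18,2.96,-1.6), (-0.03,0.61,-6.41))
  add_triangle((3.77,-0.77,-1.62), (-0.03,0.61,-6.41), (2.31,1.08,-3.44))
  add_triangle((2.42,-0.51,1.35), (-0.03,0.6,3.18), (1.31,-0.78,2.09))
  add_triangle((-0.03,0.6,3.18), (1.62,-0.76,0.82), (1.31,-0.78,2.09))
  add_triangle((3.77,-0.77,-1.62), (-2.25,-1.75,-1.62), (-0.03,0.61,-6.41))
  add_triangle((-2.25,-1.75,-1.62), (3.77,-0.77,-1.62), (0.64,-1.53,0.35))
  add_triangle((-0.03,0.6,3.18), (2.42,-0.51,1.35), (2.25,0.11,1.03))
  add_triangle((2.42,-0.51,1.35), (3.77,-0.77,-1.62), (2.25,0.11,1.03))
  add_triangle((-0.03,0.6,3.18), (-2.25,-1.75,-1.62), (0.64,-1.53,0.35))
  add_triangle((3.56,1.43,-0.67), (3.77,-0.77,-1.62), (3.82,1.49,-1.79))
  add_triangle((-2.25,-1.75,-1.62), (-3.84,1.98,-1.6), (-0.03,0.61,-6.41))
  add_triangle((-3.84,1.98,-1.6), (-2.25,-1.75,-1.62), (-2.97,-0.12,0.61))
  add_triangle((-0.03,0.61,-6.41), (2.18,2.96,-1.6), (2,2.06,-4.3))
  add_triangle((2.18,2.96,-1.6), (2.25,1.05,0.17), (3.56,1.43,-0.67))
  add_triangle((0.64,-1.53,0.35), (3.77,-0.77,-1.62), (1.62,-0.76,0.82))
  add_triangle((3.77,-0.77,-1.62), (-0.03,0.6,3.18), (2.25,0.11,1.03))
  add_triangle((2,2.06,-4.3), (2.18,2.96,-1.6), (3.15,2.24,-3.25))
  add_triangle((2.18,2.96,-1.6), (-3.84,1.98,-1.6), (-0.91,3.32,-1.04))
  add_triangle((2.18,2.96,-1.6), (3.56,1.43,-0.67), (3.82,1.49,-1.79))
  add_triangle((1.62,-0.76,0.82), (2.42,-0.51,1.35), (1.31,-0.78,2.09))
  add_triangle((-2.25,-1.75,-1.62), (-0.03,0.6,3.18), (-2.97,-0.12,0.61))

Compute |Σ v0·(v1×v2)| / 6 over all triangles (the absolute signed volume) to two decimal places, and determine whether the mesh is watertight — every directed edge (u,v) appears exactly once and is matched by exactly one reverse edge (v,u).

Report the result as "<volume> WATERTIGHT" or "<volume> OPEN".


103.73 WATERTIGHT

Per-triangle v0·(v1×v2)/6:
  t1: +0.7254
  t2: +1.0145
  t3: +0.6294
  t4: +4.5898
  t5: +4.5596
  t6: +1.5117
  t7: +0.2090
  t8: +1.4108
  t9: +1.0650
  t10: +1.0968
  t11: +2.4780
  t12: -0.5903
  t13: +1.5974
  t14: +4.2381
  t15: +0.5521
  t16: +0.2296
  t17: +0.2479
  t18: +2.5798
  t19: +4.0653
  t20: +0.6283
  t21: +2.1642
  t22: +15.7674
  t23: +5.3340
  t24: +0.9752
  t25: -0.3685
  t26: +9.8986
  t27: +3.1421
  t28: +0.8071
  t29: +0.8750
  t30: +2.4087
  t31: +1.4277
  t32: +12.1750
  t33: +4.1623
  t34: +2.2017
  t35: +0.8371
  t36: +1.1645
  t37: -0.3883
  t38: +1.8727
  t39: +2.8492
  t40: +1.3560
  t41: +0.2465
  t42: +1.9869
Σ = +103.7332 → |volume| = 103.73

Directed edges: 126 total, each appears once with its reverse present → watertight.


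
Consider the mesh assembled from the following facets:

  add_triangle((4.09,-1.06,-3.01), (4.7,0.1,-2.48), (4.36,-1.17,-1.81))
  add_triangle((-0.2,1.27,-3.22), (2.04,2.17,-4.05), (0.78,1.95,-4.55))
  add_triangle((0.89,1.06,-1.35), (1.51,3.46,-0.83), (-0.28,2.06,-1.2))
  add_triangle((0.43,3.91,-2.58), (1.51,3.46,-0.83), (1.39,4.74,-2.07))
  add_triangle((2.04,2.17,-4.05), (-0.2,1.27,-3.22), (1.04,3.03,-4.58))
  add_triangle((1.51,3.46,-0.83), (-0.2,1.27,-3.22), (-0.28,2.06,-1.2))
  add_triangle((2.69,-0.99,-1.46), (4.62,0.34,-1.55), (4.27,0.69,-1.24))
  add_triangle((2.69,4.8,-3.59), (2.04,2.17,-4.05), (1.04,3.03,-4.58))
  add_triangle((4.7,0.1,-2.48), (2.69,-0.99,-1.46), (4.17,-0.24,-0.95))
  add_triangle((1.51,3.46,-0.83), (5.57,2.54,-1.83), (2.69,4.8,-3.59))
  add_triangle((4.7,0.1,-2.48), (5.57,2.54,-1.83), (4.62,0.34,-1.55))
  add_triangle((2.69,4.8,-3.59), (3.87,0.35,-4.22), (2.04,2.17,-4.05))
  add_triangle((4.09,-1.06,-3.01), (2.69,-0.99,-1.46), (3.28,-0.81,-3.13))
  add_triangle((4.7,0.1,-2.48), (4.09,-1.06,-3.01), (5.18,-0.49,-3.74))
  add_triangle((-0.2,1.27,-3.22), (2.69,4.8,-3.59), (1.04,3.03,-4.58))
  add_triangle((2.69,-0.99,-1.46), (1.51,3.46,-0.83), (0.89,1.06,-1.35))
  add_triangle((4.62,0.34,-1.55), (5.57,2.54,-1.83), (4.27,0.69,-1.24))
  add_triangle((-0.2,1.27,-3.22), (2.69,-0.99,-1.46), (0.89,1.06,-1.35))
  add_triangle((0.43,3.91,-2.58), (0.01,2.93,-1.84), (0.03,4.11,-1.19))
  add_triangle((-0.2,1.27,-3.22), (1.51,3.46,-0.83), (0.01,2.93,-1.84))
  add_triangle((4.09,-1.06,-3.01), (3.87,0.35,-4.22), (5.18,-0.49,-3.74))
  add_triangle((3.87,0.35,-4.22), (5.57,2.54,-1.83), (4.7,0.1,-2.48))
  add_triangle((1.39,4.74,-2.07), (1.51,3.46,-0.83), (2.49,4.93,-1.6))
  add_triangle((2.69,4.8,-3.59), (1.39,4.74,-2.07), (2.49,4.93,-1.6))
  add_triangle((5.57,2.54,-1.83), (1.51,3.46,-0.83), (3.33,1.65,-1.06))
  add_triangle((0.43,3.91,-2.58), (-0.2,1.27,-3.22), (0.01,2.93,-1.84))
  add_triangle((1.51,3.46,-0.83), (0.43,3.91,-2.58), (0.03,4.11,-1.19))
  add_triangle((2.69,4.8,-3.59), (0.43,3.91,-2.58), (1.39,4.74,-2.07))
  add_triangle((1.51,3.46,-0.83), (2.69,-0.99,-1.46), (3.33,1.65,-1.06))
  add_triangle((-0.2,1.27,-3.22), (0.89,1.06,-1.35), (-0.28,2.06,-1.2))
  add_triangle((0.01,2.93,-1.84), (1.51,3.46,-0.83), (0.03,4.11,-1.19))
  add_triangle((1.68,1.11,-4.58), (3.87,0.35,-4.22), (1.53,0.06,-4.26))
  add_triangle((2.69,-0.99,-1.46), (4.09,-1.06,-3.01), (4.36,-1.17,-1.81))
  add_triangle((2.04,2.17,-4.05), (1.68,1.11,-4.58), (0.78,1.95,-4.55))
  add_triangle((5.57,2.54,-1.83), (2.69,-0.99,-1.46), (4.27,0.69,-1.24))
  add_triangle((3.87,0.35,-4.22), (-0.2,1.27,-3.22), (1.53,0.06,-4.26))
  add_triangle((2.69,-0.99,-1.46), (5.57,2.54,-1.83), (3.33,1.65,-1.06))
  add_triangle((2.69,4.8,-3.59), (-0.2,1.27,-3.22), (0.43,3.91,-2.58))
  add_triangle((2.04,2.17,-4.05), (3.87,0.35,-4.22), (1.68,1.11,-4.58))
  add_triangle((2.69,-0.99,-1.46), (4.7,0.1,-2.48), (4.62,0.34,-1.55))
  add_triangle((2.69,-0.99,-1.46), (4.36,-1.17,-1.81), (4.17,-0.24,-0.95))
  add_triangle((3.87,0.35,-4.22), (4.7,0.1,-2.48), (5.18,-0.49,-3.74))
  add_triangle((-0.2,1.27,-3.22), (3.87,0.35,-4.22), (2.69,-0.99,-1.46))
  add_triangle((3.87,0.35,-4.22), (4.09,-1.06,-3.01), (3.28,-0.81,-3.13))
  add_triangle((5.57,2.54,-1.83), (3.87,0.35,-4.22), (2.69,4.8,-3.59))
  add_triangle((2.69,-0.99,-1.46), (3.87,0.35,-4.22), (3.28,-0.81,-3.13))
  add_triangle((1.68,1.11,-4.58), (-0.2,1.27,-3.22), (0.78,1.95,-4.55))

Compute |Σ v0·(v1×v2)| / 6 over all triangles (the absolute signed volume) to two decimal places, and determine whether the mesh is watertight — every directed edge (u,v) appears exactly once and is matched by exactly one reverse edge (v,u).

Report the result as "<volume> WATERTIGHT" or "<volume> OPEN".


44.76 OPEN

Per-triangle v0·(v1×v2)/6:
  t1: +1.2834
  t2: +0.1354
  t3: -0.9189
  t4: +0.0441
  t5: +1.0978
  t6: +1.6751
  t7: +0.0148
  t8: +2.8028
  t9: -1.0361
  t10: +5.8549
  t11: +1.4740
  t12: +4.5243
  t13: +0.1288
  t14: +0.5040
  t15: +0.4925
  t16: -1.5543
  t17: +0.3047
  t18: -1.6056
  t19: +0.2840
  t20: -1.6383
  t21: +0.8638
  t22: +4.3638
  t23: +0.3454
  t24: +1.7926
  t25: +0.1284
  t26: +0.5053
  t27: +1.5198
  t28: +1.7296
  t29: -1.3590
  t30: -0.8874
  t31: -1.0072
  t32: +1.7404
  t33: +0.2650
  t34: +1.1650
  t35: -1.0077
  t36: -2.3270
  t37: -0.0002
  t38: +3.4498
  t39: +2.3912
  t40: +0.7206
  t41: -0.0671
  t42: +1.2351
  t43: +1.5109
  t44: +0.6230
  t45: +13.3352
  t46: -0.6963
  t47: +0.5610
Σ = +44.7612 → |volume| = 44.76

Directed edges: 141 total; 9 unmatched, e.g. (4.7,0.1,-2.48)→(4.36,-1.17,-1.81) → open.


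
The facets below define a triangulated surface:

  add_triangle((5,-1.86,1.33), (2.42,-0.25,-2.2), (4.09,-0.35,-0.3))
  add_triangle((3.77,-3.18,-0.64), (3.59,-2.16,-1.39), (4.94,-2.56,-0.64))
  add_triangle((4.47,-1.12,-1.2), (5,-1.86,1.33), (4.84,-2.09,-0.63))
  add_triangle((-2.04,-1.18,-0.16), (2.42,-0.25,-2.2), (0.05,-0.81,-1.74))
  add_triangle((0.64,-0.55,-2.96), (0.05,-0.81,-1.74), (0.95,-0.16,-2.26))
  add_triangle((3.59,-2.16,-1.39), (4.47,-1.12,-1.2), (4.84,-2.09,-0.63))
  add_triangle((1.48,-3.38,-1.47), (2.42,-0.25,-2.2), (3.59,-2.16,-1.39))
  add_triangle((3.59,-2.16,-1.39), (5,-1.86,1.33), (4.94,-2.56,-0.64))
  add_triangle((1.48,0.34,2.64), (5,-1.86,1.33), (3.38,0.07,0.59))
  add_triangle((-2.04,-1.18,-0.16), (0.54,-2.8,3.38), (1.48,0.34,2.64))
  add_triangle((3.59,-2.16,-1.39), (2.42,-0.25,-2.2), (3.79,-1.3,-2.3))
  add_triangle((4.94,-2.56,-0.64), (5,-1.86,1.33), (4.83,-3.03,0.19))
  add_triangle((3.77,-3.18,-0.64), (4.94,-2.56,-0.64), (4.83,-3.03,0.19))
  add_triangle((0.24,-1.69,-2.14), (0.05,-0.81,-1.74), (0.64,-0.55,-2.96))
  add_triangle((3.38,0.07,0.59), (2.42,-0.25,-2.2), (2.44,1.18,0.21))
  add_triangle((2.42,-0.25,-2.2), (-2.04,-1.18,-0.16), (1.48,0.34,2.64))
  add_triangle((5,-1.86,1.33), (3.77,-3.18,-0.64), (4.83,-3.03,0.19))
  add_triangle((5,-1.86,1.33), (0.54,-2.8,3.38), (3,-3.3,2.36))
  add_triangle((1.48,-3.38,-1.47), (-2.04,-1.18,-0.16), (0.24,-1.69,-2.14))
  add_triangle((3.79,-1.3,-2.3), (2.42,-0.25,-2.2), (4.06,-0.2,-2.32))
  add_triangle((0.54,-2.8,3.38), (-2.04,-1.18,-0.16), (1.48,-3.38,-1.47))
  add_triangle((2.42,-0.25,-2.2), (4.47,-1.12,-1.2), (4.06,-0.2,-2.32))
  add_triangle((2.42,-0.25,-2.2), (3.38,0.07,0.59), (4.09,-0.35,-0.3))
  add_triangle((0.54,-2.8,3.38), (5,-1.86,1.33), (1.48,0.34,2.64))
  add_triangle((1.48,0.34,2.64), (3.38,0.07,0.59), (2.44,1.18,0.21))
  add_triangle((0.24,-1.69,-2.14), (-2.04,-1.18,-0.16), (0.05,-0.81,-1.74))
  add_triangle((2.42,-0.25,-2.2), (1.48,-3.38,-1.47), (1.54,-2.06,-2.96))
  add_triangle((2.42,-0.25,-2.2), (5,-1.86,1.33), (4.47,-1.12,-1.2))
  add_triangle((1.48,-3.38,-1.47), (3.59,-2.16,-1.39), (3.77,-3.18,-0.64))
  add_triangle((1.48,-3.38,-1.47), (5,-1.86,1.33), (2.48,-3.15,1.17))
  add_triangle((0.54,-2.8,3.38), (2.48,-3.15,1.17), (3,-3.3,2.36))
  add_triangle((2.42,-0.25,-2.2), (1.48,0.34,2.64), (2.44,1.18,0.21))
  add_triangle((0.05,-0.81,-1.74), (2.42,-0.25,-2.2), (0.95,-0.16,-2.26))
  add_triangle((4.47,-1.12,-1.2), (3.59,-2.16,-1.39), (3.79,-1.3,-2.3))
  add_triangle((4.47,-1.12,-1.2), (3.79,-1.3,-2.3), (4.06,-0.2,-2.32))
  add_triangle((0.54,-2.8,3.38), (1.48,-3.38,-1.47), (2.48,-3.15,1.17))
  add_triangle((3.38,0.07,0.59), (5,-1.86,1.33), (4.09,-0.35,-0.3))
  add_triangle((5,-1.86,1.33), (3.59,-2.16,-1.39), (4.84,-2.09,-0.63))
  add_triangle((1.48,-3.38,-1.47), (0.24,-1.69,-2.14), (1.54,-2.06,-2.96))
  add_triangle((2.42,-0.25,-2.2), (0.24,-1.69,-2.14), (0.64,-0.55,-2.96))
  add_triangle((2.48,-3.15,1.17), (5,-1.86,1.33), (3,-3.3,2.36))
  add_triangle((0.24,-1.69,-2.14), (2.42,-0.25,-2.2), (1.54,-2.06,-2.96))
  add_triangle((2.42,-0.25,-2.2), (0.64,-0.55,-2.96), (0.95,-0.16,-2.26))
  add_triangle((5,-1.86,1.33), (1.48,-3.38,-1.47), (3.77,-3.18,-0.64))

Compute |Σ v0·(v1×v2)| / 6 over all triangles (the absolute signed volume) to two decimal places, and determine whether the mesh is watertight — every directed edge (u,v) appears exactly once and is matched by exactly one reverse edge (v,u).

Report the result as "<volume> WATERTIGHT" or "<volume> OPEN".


Per-triangle v0·(v1×v2)/6:
  t1: +2.0241
  t2: +0.8965
  t3: +1.4438
  t4: -0.2966
  t5: -0.0689
  t6: +0.9071
  t7: +2.5286
  t8: +0.0689
  t9: +2.7141
  t10: +2.0852
  t11: +0.1400
  t12: +1.3492
  t13: +0.8894
  t14: +0.1545
  t15: +1.7051
  t16: -1.8351
  t17: -0.0666
  t18: +2.5070
  t19: +2.1231
  t20: +0.6037
  t21: +6.4855
  t22: -0.6174
  t23: +0.4708
  t24: +7.2672
  t25: +1.5530
  t26: +0.4686
  t27: +1.9350
  t28: +0.0081
  t29: +1.7103
  t30: +4.6626
  t31: +1.4849
  t32: -1.8193
  t33: -0.4110
  t34: +1.0931
  t35: +1.1020
  t36: +3.8325
  t37: +1.2335
  t38: +0.7517
  t39: +1.0863
  t40: +1.2222
  t41: +1.9706
  t42: +0.4257
  t43: +0.2132
  t44: +1.1129
Σ = +57.1150 → |volume| = 57.12

Directed edges: 132 total, each appears once with its reverse present → watertight.

57.12 WATERTIGHT


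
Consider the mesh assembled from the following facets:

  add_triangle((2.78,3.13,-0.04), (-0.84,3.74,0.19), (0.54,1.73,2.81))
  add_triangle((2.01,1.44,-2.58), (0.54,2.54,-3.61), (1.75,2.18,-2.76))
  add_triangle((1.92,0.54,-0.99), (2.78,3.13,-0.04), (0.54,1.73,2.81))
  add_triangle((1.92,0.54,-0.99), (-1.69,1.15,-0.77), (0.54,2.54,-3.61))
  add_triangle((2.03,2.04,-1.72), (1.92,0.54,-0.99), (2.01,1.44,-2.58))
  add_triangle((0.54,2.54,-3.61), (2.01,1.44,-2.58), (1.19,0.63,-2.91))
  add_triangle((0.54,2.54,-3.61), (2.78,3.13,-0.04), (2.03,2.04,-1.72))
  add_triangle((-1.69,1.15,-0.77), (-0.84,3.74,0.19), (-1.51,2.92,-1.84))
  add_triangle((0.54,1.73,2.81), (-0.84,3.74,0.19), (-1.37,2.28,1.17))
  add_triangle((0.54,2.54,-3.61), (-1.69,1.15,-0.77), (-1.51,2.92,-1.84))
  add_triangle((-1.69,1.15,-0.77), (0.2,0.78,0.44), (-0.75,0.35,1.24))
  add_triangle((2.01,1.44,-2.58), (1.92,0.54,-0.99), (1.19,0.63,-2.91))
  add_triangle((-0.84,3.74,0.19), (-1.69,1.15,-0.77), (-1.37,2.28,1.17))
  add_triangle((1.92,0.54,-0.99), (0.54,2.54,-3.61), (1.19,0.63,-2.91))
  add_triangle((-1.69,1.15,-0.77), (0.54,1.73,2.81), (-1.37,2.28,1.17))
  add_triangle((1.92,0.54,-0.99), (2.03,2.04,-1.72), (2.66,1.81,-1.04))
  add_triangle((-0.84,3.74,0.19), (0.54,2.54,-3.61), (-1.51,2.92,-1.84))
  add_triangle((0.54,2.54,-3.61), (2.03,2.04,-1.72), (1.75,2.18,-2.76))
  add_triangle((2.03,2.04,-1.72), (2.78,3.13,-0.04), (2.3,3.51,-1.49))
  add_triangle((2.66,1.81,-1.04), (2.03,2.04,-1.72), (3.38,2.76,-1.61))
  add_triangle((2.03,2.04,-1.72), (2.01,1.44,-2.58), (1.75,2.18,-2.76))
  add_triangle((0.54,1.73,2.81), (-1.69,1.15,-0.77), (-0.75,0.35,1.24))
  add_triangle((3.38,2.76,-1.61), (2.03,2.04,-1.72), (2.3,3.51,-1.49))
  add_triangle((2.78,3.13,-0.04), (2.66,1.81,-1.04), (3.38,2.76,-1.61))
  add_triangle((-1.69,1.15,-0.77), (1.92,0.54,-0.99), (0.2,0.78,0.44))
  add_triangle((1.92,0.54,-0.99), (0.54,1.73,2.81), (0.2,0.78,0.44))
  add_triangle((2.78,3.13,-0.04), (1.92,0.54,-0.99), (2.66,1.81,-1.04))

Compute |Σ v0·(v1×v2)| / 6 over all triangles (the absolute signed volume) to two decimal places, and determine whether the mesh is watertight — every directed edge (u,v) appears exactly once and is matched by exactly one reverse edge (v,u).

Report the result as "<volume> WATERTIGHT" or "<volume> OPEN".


Per-triangle v0·(v1×v2)/6:
  t1: +6.0251
  t2: +0.5345
  t3: +1.6170
  t4: -0.4784
  t5: +0.5372
  t6: +1.2147
  t7: +1.9234
  t8: +1.3334
  t9: +2.0658
  t10: +1.1120
  t11: -0.4239
  t12: +0.4969
  t13: +1.3838
  t14: -1.4401
  t15: -0.0867
  t16: +0.3846
  t17: +3.3671
  t18: +0.4137
  t19: -0.8868
  t20: +0.1047
  t21: +0.3756
  t22: +1.0503
  t23: +0.6073
  t24: +0.3719
  t25: -0.6626
  t26: -0.4410
  t27: +0.2244
Σ = +20.7239 → |volume| = 20.72

Directed edges: 81 total; 9 unmatched, e.g. (2.78,3.13,-0.04)→(-0.84,3.74,0.19) → open.

20.72 OPEN


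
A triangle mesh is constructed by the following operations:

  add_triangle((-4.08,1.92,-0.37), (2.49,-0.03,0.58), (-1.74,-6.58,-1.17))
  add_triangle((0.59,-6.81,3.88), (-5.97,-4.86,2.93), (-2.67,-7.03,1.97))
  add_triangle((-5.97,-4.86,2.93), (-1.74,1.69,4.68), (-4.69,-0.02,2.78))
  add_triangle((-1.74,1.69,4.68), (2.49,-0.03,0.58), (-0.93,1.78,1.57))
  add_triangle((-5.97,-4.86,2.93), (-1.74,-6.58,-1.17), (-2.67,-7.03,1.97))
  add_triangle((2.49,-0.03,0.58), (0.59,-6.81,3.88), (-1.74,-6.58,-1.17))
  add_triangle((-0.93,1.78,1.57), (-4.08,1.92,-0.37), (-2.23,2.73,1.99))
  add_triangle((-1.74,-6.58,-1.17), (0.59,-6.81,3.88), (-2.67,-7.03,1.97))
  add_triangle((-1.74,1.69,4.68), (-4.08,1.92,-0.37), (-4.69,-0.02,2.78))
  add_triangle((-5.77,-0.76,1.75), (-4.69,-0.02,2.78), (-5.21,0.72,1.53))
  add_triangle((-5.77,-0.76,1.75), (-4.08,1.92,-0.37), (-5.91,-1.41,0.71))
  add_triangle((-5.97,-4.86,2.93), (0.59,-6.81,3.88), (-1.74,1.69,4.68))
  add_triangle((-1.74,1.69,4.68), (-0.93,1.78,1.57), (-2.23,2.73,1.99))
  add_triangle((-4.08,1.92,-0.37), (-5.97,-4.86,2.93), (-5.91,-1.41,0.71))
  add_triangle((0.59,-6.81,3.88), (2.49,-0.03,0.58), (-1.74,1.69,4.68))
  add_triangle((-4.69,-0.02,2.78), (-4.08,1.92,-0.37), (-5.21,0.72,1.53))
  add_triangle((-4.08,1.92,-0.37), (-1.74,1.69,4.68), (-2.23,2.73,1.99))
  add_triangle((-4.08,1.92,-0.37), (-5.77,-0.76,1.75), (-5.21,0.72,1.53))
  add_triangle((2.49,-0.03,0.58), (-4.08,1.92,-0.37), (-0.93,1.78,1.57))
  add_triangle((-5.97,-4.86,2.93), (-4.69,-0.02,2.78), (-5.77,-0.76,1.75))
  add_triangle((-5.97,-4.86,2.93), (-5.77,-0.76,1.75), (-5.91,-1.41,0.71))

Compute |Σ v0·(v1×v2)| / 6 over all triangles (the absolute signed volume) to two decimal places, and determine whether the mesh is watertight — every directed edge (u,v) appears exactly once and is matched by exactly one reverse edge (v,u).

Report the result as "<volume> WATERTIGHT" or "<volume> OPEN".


Per-triangle v0·(v1×v2)/6:
  t1: -0.9961
  t2: +15.3633
  t3: +12.9805
  t4: +2.4954
  t5: +13.1689
  t6: +12.4113
  t7: +0.1105
  t8: +12.9705
  t9: +9.2252
  t10: +1.8647
  t11: +3.5343
  t12: +40.6414
  t13: +0.8667
  t14: -3.3956
  t15: +16.9491
  t16: +0.7420
  t17: +4.2300
  t18: +2.0553
  t19: +0.9611
  t20: +5.9617
  t21: +4.9204
Σ = +157.0605 → |volume| = 157.06

Directed edges: 63 total; 3 unmatched, e.g. (-1.74,-6.58,-1.17)→(-4.08,1.92,-0.37) → open.

157.06 OPEN


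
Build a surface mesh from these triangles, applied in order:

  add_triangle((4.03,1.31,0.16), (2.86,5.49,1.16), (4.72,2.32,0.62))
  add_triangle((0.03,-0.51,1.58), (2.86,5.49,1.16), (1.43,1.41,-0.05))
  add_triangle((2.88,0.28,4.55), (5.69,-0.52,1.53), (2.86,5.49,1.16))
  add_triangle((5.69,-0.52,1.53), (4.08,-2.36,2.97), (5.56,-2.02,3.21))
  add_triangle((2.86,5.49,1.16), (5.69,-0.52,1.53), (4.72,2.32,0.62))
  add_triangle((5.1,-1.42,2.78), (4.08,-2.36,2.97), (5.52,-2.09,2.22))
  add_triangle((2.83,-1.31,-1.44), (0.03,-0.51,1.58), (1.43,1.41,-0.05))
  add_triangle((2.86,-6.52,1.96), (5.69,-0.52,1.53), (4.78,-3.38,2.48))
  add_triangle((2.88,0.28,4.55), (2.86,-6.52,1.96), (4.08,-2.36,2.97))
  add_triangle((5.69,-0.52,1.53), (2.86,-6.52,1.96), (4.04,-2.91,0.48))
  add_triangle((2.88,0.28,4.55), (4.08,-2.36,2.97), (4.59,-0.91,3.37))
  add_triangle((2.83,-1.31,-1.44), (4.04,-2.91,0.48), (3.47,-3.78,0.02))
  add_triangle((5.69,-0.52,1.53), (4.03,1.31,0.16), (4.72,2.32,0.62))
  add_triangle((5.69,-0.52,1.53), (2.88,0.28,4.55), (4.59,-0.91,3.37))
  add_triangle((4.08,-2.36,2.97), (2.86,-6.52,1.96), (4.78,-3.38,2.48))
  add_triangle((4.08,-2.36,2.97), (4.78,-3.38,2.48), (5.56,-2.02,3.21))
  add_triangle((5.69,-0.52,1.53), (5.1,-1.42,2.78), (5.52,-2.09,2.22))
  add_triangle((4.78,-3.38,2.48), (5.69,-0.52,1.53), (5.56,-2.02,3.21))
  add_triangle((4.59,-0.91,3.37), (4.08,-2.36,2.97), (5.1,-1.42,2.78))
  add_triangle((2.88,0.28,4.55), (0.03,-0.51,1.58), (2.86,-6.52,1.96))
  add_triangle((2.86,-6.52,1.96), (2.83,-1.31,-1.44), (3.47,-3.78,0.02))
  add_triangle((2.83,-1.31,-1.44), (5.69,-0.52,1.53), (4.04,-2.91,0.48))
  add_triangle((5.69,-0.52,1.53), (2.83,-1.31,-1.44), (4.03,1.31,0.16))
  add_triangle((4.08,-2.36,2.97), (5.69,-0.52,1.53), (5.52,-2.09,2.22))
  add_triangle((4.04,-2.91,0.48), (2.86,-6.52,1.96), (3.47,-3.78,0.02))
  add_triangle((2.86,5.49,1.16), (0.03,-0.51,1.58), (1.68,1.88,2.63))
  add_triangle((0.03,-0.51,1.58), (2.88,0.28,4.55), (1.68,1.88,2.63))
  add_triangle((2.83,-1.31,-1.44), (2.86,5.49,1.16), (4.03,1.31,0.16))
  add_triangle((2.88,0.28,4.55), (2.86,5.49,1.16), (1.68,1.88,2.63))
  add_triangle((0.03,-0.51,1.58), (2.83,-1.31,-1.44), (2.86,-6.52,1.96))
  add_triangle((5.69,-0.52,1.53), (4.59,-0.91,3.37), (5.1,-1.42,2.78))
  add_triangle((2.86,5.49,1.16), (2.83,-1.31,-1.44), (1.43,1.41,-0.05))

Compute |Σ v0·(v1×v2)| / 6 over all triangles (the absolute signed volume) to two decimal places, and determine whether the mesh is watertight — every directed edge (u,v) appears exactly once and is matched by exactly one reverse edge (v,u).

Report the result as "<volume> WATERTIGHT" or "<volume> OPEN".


83.52 WATERTIGHT

Per-triangle v0·(v1×v2)/6:
  t1: +0.7728
  t2: -1.1681
  t3: +20.3915
  t4: -0.5465
  t5: +4.5608
  t6: +1.1715
  t7: -1.7176
  t8: +3.7667
  t9: +7.9566
  t10: +6.4684
  t11: +2.8733
  t12: +1.7240
  t13: +1.3767
  t14: +2.8566
  t15: +3.2562
  t16: +1.1632
  t17: +1.4525
  t18: +3.0737
  t19: +1.1364
  t20: +5.6309
  t21: +0.8747
  t22: +4.6987
  t23: +4.4239
  t24: -1.4297
  t25: +2.5750
  t26: +0.4779
  t27: +1.2569
  t28: +3.1876
  t29: +2.7069
  t30: -3.1106
  t31: +1.2768
  t32: +0.3780
Σ = +83.5159 → |volume| = 83.52

Directed edges: 96 total, each appears once with its reverse present → watertight.


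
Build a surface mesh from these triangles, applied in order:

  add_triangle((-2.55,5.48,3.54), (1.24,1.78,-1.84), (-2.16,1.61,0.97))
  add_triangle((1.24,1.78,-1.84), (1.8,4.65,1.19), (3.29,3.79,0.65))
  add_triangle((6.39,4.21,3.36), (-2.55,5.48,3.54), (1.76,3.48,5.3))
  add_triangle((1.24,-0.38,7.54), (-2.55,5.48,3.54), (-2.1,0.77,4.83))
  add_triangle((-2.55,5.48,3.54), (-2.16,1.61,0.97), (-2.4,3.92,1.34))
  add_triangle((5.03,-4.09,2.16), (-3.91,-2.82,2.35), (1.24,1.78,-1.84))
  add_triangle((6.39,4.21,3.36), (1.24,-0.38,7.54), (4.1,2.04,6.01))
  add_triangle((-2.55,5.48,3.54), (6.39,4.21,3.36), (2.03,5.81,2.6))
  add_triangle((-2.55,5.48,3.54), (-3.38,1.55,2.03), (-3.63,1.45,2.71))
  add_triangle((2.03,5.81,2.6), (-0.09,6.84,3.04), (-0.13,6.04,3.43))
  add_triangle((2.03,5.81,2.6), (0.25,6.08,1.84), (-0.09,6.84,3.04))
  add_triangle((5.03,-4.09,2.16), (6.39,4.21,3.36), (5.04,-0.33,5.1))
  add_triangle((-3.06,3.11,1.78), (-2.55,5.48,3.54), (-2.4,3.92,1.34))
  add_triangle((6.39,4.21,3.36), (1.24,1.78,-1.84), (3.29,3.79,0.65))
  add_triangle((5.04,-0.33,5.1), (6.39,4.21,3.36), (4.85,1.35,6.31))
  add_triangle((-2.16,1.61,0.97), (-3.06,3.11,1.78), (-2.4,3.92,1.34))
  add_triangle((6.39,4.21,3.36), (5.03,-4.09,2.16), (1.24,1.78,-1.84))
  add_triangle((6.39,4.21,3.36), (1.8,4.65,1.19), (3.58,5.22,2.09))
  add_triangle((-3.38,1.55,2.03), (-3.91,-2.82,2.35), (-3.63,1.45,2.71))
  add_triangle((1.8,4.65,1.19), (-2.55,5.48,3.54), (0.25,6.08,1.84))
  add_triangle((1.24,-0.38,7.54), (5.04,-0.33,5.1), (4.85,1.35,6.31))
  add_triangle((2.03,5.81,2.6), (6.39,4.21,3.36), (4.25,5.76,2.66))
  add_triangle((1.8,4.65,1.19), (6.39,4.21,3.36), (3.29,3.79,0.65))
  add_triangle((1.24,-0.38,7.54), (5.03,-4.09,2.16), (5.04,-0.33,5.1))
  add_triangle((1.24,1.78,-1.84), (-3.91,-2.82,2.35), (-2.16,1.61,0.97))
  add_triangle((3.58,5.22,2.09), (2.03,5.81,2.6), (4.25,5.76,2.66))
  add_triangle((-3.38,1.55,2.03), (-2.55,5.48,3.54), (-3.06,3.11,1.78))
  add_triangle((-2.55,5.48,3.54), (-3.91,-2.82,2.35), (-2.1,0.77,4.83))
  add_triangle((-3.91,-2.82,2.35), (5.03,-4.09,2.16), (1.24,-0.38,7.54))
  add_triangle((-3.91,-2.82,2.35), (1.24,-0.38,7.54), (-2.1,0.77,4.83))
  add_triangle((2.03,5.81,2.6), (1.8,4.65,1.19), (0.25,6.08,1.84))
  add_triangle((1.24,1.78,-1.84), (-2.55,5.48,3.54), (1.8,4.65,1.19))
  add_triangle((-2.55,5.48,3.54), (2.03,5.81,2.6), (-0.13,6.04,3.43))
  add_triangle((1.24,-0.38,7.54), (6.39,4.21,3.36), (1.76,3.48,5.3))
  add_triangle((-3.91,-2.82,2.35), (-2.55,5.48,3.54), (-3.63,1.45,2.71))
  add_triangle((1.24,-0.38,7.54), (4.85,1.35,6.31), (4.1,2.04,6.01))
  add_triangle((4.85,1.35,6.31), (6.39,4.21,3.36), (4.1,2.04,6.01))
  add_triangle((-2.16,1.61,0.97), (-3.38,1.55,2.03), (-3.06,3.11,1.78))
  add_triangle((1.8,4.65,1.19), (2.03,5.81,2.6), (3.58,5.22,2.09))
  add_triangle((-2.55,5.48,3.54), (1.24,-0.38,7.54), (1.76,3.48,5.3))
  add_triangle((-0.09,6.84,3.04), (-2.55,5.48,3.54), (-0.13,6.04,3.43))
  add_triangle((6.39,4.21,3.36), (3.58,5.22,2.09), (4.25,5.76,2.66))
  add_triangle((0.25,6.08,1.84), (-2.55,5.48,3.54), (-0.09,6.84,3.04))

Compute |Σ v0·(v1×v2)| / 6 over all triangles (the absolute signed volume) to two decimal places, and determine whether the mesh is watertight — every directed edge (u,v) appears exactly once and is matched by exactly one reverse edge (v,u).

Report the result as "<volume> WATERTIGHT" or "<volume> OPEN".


297.47 OPEN

Per-triangle v0·(v1×v2)/6:
  t1: +3.9849
  t2: +3.1064
  t3: +21.2961
  t4: +16.5918
  t5: -1.4995
  t6: +2.5143
  t7: -0.0624
  t8: +11.5621
  t9: +1.5295
  t10: +1.7914
  t11: +2.0772
  t12: +21.2029
  t13: +1.6358
  t14: +3.1982
  t15: +9.8026
  t16: +0.2331
  t17: +20.1475
  t18: +0.0236
  t19: +1.3767
  t20: -2.4565
  t21: +9.1560
  t22: +2.8056
  t23: +4.4050
  t24: +20.5902
  t25: +2.0705
  t26: +0.6730
  t27: +2.0715
  t28: +14.0288
  t29: +37.3658
  t30: +15.2978
  t31: +1.7665
  t32: +7.3976
  t33: -0.7837
  t34: +22.5986
  t35: +2.8019
  t36: +4.7019
  t37: +4.9269
  t38: +0.2945
  t39: +1.4732
  t40: +21.0660
  t41: +2.0424
  t42: +0.6416
  t43: +2.0201
Σ = +297.4675 → |volume| = 297.47

Directed edges: 129 total; 3 unmatched, e.g. (-3.38,1.55,2.03)→(-3.91,-2.82,2.35) → open.


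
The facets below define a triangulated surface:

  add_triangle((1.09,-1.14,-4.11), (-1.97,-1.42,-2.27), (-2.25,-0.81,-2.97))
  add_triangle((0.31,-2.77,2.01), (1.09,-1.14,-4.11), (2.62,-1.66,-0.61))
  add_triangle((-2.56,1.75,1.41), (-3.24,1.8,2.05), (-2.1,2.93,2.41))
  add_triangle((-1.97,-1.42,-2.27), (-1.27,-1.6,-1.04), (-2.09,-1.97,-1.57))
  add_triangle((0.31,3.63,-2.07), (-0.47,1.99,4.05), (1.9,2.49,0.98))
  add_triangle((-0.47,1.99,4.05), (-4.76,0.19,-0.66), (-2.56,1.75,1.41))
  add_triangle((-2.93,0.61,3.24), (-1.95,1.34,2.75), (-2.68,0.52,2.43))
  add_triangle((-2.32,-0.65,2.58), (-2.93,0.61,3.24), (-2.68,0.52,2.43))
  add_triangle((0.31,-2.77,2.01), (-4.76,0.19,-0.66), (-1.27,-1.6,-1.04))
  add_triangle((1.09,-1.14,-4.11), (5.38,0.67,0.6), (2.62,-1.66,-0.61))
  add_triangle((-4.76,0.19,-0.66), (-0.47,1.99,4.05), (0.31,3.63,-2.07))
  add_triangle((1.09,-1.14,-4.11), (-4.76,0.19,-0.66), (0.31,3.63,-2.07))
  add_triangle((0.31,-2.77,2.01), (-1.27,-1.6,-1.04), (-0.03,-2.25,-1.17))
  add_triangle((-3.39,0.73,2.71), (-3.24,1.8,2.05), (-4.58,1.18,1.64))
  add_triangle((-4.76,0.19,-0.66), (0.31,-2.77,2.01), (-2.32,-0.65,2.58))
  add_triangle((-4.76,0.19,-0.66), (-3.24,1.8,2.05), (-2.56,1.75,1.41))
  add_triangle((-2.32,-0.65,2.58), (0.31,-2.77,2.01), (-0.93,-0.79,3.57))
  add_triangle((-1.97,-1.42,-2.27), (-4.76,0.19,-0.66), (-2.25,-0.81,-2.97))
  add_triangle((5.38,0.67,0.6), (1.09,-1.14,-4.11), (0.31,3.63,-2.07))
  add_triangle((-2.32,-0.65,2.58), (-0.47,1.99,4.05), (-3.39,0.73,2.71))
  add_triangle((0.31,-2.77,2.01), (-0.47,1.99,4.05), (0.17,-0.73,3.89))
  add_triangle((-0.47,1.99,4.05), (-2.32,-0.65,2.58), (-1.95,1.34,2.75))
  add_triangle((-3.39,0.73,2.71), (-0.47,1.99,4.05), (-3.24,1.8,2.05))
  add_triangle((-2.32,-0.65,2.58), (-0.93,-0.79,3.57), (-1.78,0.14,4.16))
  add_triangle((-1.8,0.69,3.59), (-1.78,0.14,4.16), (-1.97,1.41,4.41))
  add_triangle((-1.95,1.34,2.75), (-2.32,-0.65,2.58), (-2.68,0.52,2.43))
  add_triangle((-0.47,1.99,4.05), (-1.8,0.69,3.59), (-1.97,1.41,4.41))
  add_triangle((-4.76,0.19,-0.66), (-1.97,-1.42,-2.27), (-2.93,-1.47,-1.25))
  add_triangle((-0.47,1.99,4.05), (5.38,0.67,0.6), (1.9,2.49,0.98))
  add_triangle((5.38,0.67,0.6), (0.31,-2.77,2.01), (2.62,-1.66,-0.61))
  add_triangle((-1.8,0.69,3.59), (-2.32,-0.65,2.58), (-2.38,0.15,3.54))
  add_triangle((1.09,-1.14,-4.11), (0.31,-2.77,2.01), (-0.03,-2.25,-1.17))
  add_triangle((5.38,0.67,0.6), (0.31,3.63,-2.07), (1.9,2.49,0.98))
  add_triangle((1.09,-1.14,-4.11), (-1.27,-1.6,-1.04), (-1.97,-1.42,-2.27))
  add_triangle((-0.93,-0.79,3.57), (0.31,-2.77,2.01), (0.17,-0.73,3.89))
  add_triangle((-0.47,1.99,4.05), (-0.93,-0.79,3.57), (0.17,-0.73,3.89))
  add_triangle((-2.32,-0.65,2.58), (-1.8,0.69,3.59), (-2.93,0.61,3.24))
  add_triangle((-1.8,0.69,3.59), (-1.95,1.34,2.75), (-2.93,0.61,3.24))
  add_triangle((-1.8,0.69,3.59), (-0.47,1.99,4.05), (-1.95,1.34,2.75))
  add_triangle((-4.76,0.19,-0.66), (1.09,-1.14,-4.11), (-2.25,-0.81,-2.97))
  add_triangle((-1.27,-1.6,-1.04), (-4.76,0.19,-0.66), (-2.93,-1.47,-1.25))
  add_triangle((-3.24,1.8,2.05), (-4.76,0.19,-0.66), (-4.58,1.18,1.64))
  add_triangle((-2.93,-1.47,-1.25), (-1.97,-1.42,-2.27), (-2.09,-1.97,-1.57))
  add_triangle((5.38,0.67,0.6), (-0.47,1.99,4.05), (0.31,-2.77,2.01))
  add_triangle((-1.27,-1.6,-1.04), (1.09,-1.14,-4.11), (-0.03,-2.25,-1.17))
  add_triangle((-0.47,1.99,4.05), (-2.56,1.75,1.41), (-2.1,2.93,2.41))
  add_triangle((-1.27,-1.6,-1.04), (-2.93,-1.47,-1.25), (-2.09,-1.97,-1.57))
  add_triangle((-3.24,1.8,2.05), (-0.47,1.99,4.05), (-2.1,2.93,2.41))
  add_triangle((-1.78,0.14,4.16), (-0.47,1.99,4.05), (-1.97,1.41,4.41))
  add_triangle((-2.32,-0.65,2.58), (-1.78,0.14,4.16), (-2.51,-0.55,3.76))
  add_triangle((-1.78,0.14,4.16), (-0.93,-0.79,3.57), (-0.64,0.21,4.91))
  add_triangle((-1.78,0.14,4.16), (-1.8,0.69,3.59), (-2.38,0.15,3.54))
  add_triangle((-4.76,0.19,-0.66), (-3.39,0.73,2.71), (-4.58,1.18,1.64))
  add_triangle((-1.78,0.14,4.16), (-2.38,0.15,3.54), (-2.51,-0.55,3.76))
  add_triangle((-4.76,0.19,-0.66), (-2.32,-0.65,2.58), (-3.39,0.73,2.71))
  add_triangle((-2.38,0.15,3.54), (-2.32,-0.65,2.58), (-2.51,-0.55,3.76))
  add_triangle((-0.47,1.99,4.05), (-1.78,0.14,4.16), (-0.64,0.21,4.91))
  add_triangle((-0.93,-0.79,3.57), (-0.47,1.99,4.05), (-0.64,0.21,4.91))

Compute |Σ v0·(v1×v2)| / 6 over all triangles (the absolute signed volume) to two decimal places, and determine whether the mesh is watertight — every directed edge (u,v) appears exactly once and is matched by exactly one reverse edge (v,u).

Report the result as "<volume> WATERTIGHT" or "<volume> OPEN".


Per-triangle v0·(v1×v2)/6:
  t1: +1.6689
  t2: +4.7422
  t3: +0.3911
  t4: +0.1240
  t5: +6.2221
  t6: -2.6195
  t7: +0.2324
  t8: +0.2955
  t9: +4.4659
  t10: +6.5045
  t11: +15.1956
  t12: +14.1511
  t13: +1.5886
  t14: +1.1997
  t15: +5.1892
  t16: +0.9279
  t17: +2.3191
  t18: +1.7347
  t19: +16.0343
  t20: +3.1606
  t21: -0.6076
  t22: -2.0957
  t23: +2.8647
  t24: +1.0726
  t25: +0.1981
  t26: -0.6871
  t27: -0.3503
  t28: +1.5109
  t29: +6.8782
  t30: +5.7904
  t31: -0.0891
  t32: +1.8876
  t33: +6.7259
  t34: +1.4738
  t35: +1.7021
  t36: +1.9867
  t37: +0.8872
  t38: +0.6382
  t39: +1.1718
  t40: +0.7296
  t41: +0.0173
  t42: +1.0382
  t43: +0.5003
  t44: +13.9600
  t45: +1.7331
  t46: -1.5250
  t47: +0.0948
  t48: +2.5637
  t49: +1.2114
  t50: -0.1100
  t51: +0.9404
  t52: +0.3358
  t53: +1.4424
  t54: +0.4252
  t55: +3.2424
  t56: +0.2530
  t57: +1.8384
  t58: -0.6462
Σ = +142.5309 → |volume| = 142.53

Directed edges: 174 total, each appears once with its reverse present → watertight.

142.53 WATERTIGHT


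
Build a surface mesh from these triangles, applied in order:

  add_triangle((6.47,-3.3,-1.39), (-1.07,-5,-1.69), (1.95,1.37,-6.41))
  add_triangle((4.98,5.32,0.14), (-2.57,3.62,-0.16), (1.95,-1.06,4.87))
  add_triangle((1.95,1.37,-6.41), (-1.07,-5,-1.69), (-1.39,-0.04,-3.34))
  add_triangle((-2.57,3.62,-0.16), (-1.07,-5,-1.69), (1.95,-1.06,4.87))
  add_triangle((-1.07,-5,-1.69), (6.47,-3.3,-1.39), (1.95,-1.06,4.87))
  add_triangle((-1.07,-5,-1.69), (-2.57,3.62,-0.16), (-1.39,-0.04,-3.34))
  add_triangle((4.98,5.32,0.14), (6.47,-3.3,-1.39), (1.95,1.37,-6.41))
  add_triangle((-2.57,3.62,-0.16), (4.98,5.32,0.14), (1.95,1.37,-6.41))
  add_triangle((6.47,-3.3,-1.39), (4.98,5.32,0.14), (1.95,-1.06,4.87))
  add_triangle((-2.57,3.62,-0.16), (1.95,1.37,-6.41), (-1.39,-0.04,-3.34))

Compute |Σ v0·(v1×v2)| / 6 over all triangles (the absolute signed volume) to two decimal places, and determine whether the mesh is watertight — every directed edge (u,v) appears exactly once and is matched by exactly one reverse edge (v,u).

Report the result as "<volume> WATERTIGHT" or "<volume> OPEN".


274.26 WATERTIGHT

Per-triangle v0·(v1×v2)/6:
  t1: +40.7229
  t2: +25.2113
  t3: +12.5051
  t4: +12.0626
  t5: +31.7641
  t6: +7.6789
  t7: +53.8637
  t8: +34.2077
  t9: +44.9129
  t10: +11.3262
Σ = +274.2555 → |volume| = 274.26

Directed edges: 30 total, each appears once with its reverse present → watertight.


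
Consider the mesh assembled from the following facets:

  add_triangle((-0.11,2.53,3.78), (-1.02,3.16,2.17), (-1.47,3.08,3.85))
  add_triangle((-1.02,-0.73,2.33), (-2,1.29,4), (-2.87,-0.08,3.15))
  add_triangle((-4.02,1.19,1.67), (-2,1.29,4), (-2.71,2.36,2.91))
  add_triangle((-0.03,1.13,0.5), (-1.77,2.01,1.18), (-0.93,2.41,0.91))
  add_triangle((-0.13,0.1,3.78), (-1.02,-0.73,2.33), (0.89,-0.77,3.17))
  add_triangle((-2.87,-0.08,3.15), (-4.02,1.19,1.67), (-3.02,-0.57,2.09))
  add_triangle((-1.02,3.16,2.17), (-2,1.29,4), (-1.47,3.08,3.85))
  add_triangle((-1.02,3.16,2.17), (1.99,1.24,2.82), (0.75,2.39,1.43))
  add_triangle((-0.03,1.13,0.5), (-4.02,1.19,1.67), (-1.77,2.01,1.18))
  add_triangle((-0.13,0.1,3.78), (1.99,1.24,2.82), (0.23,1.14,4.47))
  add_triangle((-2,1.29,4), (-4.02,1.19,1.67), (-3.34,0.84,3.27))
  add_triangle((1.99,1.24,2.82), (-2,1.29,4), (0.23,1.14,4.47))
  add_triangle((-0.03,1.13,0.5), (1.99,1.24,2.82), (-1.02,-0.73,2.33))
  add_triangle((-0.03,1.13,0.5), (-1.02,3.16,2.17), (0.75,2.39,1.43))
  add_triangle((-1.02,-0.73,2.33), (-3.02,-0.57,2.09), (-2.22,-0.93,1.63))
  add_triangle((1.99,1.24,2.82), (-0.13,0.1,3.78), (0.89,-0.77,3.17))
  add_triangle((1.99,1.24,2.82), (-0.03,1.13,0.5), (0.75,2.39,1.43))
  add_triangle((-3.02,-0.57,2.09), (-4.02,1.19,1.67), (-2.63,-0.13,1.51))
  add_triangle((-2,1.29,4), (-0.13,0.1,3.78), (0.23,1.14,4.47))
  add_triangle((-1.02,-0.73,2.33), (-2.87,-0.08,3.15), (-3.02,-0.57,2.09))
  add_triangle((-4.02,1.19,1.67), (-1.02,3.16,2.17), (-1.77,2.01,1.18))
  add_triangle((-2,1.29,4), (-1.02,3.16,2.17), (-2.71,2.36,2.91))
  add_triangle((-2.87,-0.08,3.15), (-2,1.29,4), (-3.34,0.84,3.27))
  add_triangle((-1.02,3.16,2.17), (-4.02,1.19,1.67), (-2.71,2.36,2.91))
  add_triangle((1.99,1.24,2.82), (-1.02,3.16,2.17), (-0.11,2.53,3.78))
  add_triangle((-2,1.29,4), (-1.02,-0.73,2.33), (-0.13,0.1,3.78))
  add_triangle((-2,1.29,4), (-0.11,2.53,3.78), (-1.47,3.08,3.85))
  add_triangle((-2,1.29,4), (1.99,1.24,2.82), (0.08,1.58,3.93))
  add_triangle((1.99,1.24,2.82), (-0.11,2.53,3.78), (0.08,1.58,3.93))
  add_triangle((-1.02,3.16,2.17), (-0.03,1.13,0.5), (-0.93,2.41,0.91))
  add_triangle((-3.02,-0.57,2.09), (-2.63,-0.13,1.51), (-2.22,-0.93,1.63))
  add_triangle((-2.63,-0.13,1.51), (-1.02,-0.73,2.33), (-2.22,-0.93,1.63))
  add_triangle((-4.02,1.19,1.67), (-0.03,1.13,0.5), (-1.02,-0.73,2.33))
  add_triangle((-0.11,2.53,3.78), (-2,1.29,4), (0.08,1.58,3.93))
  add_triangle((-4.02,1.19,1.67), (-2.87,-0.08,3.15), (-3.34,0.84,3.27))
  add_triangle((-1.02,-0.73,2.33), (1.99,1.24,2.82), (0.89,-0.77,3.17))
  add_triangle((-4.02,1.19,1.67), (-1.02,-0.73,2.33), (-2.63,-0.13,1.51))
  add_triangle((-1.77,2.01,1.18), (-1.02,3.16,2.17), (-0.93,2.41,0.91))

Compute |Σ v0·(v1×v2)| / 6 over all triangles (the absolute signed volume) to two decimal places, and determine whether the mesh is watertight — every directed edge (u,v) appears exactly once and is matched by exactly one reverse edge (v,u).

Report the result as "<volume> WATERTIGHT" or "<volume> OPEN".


Per-triangle v0·(v1×v2)/6:
  t1: +1.1576
  t2: +1.3849
  t3: +2.4733
  t4: -0.0980
  t5: +1.0038
  t6: +1.4000
  t7: +0.6666
  t8: +1.8433
  t9: -0.1514
  t10: +1.0617
  t11: +1.1961
  t12: +1.2268
  t13: -1.4554
  t14: +0.1839
  t15: +0.3924
  t16: +1.8561
  t17: -0.2061
  t18: +0.0991
  t19: +1.4851
  t20: +0.6923
  t21: +0.8871
  t22: +2.1199
  t23: +1.0604
  t24: +1.5940
  t25: +1.8388
  t26: +1.6300
  t27: +1.7839
  t28: +0.2579
  t29: +1.2919
  t30: +0.1534
  t31: +0.0625
  t32: -0.5213
  t33: -1.7690
  t34: +1.4163
  t35: +0.9774
  t36: -1.5988
  t37: -0.8718
  t38: +0.4239
Σ = +26.9486 → |volume| = 26.95

Directed edges: 114 total, each appears once with its reverse present → watertight.

26.95 WATERTIGHT
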